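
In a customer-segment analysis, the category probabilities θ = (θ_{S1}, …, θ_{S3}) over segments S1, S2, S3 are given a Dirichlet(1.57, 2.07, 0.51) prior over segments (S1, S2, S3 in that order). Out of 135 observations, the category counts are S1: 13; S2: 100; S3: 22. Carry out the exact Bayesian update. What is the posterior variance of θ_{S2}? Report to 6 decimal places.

The Dirichlet prior is conjugate to the Multinomial likelihood: each posterior αⱼ = prior αⱼ + observed count nⱼ.
Posterior concentration: (14.57, 102.07, 22.51), total = 139.15.
Var[θ_j] = α_j(Σα−α_j)/((Σα)²(Σα+1)) = 102.07·37.08/(139.15²·140.15) = 0.001395.

0.001395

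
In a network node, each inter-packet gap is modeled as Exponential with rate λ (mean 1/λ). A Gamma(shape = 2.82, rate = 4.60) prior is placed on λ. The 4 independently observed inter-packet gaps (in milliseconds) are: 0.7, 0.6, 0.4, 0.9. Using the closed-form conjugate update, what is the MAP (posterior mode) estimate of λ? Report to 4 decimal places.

0.8083

With a Gamma(shape α, rate β) prior on the exponential rate λ, the posterior after n observations with total T = Σxᵢ is Gamma(α+n, β+T).
Sum of observations T = 2.6 milliseconds; n = 4.
Posterior: Gamma(2.82+4, 4.60+2.6) = Gamma(6.82, 7.20).
Mode = (α−1)/β = 0.8083.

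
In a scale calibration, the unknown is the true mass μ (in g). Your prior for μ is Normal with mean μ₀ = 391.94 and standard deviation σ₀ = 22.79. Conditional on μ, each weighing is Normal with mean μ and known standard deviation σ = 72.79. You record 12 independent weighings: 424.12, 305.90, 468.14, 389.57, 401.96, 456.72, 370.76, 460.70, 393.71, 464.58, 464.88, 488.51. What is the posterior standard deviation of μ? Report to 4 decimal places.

For Normal data with known variance σ², a Normal(μ₀, σ₀²) prior on μ is conjugate. Posterior precision = 1/σ₀² + n/σ²; posterior mean is the precision-weighted average of μ₀ and x̄.
σ₀² = 22.79² = 519.3841, σ² = 72.79² = 5298.3841; σ² + n·σ₀² = 5298.3841 + 12·519.3841 = 11530.9933.
Posterior precision = 1/σ₀² + n/σ² = 1/519.3841 + 12/5298.3841 = (σ² + n·σ₀²)/(σ₀²σ²) = 11530.9933/(519.3841·5298.3841); posterior variance σₙ² = σ₀²σ²/(σ² + n·σ₀²) = 519.3841·5298.3841/11530.9933 = 238.652160.
Posterior SD = √σₙ² = √(519.3841·5298.3841/11530.9933) = 15.4484.

15.4484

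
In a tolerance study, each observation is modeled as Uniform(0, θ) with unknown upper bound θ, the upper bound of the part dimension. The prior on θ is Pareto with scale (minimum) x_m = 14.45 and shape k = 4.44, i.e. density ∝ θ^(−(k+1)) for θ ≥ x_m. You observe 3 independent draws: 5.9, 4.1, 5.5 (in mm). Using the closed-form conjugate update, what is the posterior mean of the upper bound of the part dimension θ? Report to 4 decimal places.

16.6938

A Pareto(scale x_m, shape k) prior on the upper bound θ of Uniform(0, θ) is conjugate: posterior is Pareto(max(x_m, max xᵢ), k + n).
Sample maximum = 5.9; prior scale x_m = 14.45 → posterior scale = max = 14.45.
Posterior shape = 4.44 + 3 = 7.44.
E[θ|data] = k·x_m/(k−1) = 7.44·14.45/6.44 = 16.6938.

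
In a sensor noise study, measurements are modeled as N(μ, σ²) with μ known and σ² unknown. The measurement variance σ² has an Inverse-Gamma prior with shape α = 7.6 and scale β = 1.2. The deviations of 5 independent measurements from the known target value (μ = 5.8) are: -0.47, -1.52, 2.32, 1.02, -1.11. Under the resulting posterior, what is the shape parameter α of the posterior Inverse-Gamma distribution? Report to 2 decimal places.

10.10

With known mean μ and an Inverse-Gamma(α, β) prior on σ², the Normal likelihood is conjugate: posterior is Inv-Gamma(α + n/2, β + Σ(xᵢ−μ)²/2).
Σ(xᵢ−μ)² = (-0.47)² + (-1.52)² + (2.32)² + (1.02)² + (-1.11)² = 10.1862.
Posterior: Inv-Gamma(7.6 + 5/2, 1.2 + 10.1862/2) = Inv-Gamma(10.10, 6.29310).
Posterior α = 10.10.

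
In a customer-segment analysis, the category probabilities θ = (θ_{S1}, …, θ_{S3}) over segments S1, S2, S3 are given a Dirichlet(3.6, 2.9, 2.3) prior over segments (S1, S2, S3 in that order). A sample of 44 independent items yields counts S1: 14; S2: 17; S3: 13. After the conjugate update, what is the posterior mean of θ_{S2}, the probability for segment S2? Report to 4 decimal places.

The Dirichlet prior is conjugate to the Multinomial likelihood: each posterior αⱼ = prior αⱼ + observed count nⱼ.
Posterior concentration: (17.6, 19.9, 15.3), total = 52.8.
E[θ_{S2}|data] = α_{S2}/Σα = 19.9/52.8 = 0.3769.

0.3769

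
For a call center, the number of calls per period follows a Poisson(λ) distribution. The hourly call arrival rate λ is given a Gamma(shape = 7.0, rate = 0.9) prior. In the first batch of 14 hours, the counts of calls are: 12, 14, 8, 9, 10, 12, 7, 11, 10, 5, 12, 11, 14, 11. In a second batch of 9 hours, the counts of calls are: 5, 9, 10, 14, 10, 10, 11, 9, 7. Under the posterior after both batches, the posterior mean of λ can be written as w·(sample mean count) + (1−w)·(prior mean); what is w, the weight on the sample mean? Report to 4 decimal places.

0.9623

With a Gamma(shape α, rate β) prior, the Poisson likelihood is conjugate: the posterior is Gamma(α + ΣXᵢ, β + n).
Total number of hours: n = 14 + 9 = 23.
Posterior mean = (α₀+S)/(β₀+n) = [n/(β₀+n)]·(S/n) + [β₀/(β₀+n)]·(α₀/β₀), so only n and β₀ enter the weight.
Weight on data w = n/(β₀+n) = 23/(0.9+23) = 23/23.9 = 0.9623.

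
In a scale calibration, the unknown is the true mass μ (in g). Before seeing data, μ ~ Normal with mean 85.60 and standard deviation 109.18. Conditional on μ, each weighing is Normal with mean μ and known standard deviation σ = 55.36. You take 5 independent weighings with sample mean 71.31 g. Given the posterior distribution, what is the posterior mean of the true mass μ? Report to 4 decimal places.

For Normal data with known variance σ², a Normal(μ₀, σ₀²) prior on μ is conjugate. Posterior precision = 1/σ₀² + n/σ²; posterior mean is the precision-weighted average of μ₀ and x̄.
n·x̄ = 5·71.31 = 356.55.
σ₀² = 109.18² = 11920.2724, σ² = 55.36² = 3064.7296; σ² + n·σ₀² = 3064.7296 + 5·11920.2724 = 62666.0916.
Posterior mean = (μ₀/σ₀² + n·x̄/σ²)/(1/σ₀² + n/σ²) = (σ²·μ₀ + σ₀²·n·x̄)/(σ² + n·σ₀²) = (3064.7296·85.60 + 11920.2724·356.55)/62666.0916 = 4512513.97798/62666.0916 = 72.0089.

72.0089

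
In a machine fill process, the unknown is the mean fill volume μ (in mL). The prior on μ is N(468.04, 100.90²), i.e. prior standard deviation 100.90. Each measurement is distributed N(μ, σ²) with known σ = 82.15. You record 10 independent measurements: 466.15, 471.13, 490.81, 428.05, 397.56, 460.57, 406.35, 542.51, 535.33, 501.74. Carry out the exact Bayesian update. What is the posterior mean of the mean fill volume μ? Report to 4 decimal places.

For Normal data with known variance σ², a Normal(μ₀, σ₀²) prior on μ is conjugate. Posterior precision = 1/σ₀² + n/σ²; posterior mean is the precision-weighted average of μ₀ and x̄.
Σxᵢ = 466.15 + 471.13 + 490.81 + 428.05 + 397.56 + 460.57 + 406.35 + 542.51 + 535.33 + 501.74 = 4700.2, so n·x̄ = 4700.2.
σ₀² = 100.90² = 10180.81, σ² = 82.15² = 6748.6225; σ² + n·σ₀² = 6748.6225 + 10·10180.81 = 108556.7225.
Posterior mean = (μ₀/σ₀² + n·x̄/σ²)/(1/σ₀² + n/σ²) = (σ²·μ₀ + σ₀²·n·x̄)/(σ² + n·σ₀²) = (6748.6225·468.04 + 10180.81·4700.2)/108556.7225 = 51010468.4369/108556.7225 = 469.8969.

469.8969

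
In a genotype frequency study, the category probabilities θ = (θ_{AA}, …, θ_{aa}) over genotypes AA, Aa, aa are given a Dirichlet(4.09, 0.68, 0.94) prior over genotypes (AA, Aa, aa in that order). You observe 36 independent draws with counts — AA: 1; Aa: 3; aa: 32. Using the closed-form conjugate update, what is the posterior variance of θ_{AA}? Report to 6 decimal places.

The Dirichlet prior is conjugate to the Multinomial likelihood: each posterior αⱼ = prior αⱼ + observed count nⱼ.
Posterior concentration: (5.09, 3.68, 32.94), total = 41.71.
Var[θ_j] = α_j(Σα−α_j)/((Σα)²(Σα+1)) = 5.09·36.62/(41.71²·42.71) = 0.002509.

0.002509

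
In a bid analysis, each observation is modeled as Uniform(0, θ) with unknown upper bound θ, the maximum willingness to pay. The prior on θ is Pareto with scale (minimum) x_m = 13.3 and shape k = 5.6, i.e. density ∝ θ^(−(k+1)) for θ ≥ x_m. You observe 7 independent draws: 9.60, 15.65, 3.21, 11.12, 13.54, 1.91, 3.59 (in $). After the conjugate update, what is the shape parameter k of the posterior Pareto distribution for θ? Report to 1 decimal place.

12.6

A Pareto(scale x_m, shape k) prior on the upper bound θ of Uniform(0, θ) is conjugate: posterior is Pareto(max(x_m, max xᵢ), k + n).
Sample maximum = 15.65; prior scale x_m = 13.3 → posterior scale = max = 15.65.
Posterior shape = 5.6 + 7 = 12.6.
Posterior shape k = 12.6.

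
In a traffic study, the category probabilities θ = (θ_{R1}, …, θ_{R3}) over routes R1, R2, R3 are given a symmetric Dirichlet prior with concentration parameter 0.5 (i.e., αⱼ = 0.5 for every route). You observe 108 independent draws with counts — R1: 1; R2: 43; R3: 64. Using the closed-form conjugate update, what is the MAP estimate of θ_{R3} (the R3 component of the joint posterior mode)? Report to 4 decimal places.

0.5962

The Dirichlet prior is conjugate to the Multinomial likelihood: each posterior αⱼ = prior αⱼ + observed count nⱼ.
Posterior concentration: (1.5, 43.5, 64.5), total = 109.5.
Joint mode component: (α_{R3}−1)/(Σα−K) = 63.5/106.5 = 0.5962.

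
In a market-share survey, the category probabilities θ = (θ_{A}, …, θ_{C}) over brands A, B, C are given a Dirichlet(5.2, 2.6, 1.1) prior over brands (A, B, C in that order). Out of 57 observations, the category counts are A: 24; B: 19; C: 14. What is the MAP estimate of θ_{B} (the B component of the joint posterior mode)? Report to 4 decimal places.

The Dirichlet prior is conjugate to the Multinomial likelihood: each posterior αⱼ = prior αⱼ + observed count nⱼ.
Posterior concentration: (29.2, 21.6, 15.1), total = 65.9.
Joint mode component: (α_{B}−1)/(Σα−K) = 20.6/62.9 = 0.3275.

0.3275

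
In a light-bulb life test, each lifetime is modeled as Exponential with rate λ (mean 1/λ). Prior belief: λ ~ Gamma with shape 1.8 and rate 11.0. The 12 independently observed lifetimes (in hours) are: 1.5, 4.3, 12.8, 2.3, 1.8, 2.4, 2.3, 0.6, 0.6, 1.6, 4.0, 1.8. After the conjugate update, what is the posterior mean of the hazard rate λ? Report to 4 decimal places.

0.2936

With a Gamma(shape α, rate β) prior on the exponential rate λ, the posterior after n observations with total T = Σxᵢ is Gamma(α+n, β+T).
Sum of observations T = 36.0 hours; n = 12.
Posterior: Gamma(1.8+12, 11.0+36.0) = Gamma(13.8, 47.0).
Posterior mean of λ = α/β = 13.8/47.0 = 0.2936.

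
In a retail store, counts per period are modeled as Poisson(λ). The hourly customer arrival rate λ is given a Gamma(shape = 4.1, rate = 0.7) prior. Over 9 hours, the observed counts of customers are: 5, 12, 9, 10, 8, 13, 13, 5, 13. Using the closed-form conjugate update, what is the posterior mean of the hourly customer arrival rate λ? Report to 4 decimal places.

With a Gamma(shape α, rate β) prior, the Poisson likelihood is conjugate: the posterior is Gamma(α + ΣXᵢ, β + n).
Sum of counts S = 88 over n = 9 hours.
Posterior: Gamma(α+S, β+n) = Gamma(4.1+88, 0.7+9) = Gamma(92.1, 9.7).
Posterior mean = α/β = 92.1/9.7 = 9.4948.

9.4948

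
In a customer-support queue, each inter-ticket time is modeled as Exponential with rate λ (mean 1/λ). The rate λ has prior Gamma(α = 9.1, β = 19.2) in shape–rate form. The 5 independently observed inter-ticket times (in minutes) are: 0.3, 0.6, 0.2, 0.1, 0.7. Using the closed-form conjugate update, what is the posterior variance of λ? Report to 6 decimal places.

0.031670

With a Gamma(shape α, rate β) prior on the exponential rate λ, the posterior after n observations with total T = Σxᵢ is Gamma(α+n, β+T).
Sum of observations T = 1.9 minutes; n = 5.
Posterior: Gamma(9.1+5, 19.2+1.9) = Gamma(14.1, 21.1).
Var = α/β² = 0.031670.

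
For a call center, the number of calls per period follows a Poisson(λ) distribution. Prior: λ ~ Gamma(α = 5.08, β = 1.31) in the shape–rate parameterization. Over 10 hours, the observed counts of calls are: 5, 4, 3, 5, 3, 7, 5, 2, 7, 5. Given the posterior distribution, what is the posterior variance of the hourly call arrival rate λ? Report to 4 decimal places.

With a Gamma(shape α, rate β) prior, the Poisson likelihood is conjugate: the posterior is Gamma(α + ΣXᵢ, β + n).
Sum of counts S = 46 over n = 10 hours.
Posterior: Gamma(α+S, β+n) = Gamma(5.08+46, 1.31+10) = Gamma(51.08, 11.31).
Var = α/β² = 51.08/11.31² = 0.3993.

0.3993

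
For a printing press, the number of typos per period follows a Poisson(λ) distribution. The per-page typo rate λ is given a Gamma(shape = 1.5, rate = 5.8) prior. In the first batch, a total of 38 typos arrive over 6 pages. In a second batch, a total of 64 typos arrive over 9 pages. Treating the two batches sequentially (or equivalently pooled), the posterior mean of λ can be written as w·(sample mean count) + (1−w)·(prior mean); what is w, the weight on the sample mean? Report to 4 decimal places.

0.7212

With a Gamma(shape α, rate β) prior, the Poisson likelihood is conjugate: the posterior is Gamma(α + ΣXᵢ, β + n).
Total number of pages: n = 6 + 9 = 15.
Posterior mean = (α₀+S)/(β₀+n) = [n/(β₀+n)]·(S/n) + [β₀/(β₀+n)]·(α₀/β₀), so only n and β₀ enter the weight.
Weight on data w = n/(β₀+n) = 15/(5.8+15) = 15/20.8 = 0.7212.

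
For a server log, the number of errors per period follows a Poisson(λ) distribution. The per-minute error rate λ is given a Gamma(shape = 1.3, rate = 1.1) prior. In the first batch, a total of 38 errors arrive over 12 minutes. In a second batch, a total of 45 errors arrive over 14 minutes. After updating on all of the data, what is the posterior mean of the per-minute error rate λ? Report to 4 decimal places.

With a Gamma(shape α, rate β) prior, the Poisson likelihood is conjugate: the posterior is Gamma(α + ΣXᵢ, β + n).
After batch 1: Gamma(α+S, β+n) = Gamma(1.3+38, 1.1+12) = Gamma(39.3, 13.1).
After batch 2: Gamma(α+S, β+n) = Gamma(39.3+45, 13.1+14) = Gamma(84.3, 27.1).
Posterior mean = α/β = 84.3/27.1 = 3.1107.

3.1107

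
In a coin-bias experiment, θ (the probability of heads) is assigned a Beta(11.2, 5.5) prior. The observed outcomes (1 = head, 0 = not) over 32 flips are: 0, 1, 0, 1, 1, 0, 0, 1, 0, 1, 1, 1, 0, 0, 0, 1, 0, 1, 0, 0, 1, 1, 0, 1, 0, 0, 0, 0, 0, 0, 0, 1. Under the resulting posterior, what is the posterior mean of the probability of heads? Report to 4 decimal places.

0.4969

The Beta prior is conjugate to a Binomial/Bernoulli likelihood; the update adds successes to α and failures to β.
Posterior: Beta(α+k, β+n−k) = Beta(11.2+13, 5.5+19) = Beta(24.2, 24.5).
Posterior mean = α/(α+β) = 24.2/48.7 = 0.4969.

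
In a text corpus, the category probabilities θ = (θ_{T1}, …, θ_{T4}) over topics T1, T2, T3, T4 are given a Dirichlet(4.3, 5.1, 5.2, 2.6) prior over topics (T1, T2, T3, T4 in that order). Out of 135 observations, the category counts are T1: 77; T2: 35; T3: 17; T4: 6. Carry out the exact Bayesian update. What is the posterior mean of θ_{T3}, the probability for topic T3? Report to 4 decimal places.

The Dirichlet prior is conjugate to the Multinomial likelihood: each posterior αⱼ = prior αⱼ + observed count nⱼ.
Posterior concentration: (81.3, 40.1, 22.2, 8.6), total = 152.2.
E[θ_{T3}|data] = α_{T3}/Σα = 22.2/152.2 = 0.1459.

0.1459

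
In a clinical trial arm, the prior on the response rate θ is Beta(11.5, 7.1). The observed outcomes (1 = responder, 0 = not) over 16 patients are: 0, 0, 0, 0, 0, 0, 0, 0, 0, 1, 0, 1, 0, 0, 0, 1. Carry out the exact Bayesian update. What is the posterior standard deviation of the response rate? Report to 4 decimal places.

0.0827

The Beta prior is conjugate to a Binomial/Bernoulli likelihood; the update adds successes to α and failures to β.
Posterior: Beta(α+k, β+n−k) = Beta(11.5+3, 7.1+13) = Beta(14.5, 20.1).
Var = αβ/((α+β)²(α+β+1)) = 14.5·20.1/(34.6²·35.6) = 0.00683852; SD = √0.00683852 = 0.0827.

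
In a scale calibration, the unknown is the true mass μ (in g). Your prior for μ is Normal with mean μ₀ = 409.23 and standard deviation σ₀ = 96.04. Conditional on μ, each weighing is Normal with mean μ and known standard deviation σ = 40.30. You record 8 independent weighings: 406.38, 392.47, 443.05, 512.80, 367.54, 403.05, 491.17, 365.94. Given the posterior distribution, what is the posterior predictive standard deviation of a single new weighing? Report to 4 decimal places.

42.6934

For Normal data with known variance σ², a Normal(μ₀, σ₀²) prior on μ is conjugate. Posterior precision = 1/σ₀² + n/σ²; posterior mean is the precision-weighted average of μ₀ and x̄.
σ₀² = 96.04² = 9223.6816, σ² = 40.30² = 1624.09; σ² + n·σ₀² = 1624.09 + 8·9223.6816 = 75413.5428.
Posterior precision = 1/σ₀² + n/σ² = 1/9223.6816 + 8/1624.09 = (σ² + n·σ₀²)/(σ₀²σ²) = 75413.5428/(9223.6816·1624.09); posterior variance σₙ² = σ₀²σ²/(σ² + n·σ₀²) = 9223.6816·1624.09/75413.5428 = 198.639243.
Predictive variance for one new observation = σₙ² + σ² = 9223.6816·1624.09/75413.5428 + 1624.09 = σ²·(σ₀² + 75413.5428)/75413.5428 = 1624.09·84637.2244/75413.5428 = 1822.729243; SD = √(1624.09·84637.2244/75413.5428) = 42.6934.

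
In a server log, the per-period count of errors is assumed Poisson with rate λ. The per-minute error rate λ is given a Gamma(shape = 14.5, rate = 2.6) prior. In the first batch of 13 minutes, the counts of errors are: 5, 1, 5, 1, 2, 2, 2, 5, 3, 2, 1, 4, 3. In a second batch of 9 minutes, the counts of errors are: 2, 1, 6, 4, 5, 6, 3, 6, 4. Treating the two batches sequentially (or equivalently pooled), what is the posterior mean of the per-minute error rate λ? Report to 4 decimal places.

With a Gamma(shape α, rate β) prior, the Poisson likelihood is conjugate: the posterior is Gamma(α + ΣXᵢ, β + n).
Batch 1: sum of counts S = 36 over n = 13 minutes.
After batch 1: Gamma(α+S, β+n) = Gamma(14.5+36, 2.6+13) = Gamma(50.5, 15.6).
Batch 2: sum of counts S = 37 over n = 9 minutes.
After batch 2: Gamma(α+S, β+n) = Gamma(50.5+37, 15.6+9) = Gamma(87.5, 24.6).
Posterior mean = α/β = 87.5/24.6 = 3.5569.

3.5569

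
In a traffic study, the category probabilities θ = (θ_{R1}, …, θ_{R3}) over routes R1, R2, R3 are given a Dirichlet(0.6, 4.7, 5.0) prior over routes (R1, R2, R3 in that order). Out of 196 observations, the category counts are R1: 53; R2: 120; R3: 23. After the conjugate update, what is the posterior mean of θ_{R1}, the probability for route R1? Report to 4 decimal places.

The Dirichlet prior is conjugate to the Multinomial likelihood: each posterior αⱼ = prior αⱼ + observed count nⱼ.
Posterior concentration: (53.6, 124.7, 28.0), total = 206.3.
E[θ_{R1}|data] = α_{R1}/Σα = 53.6/206.3 = 0.2598.

0.2598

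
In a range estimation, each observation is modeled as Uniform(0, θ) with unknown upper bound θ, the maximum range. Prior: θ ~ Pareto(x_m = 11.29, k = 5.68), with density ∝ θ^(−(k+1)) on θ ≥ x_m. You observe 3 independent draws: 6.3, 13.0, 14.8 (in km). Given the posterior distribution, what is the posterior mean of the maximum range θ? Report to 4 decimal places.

16.7271

A Pareto(scale x_m, shape k) prior on the upper bound θ of Uniform(0, θ) is conjugate: posterior is Pareto(max(x_m, max xᵢ), k + n).
Sample maximum = 14.8; prior scale x_m = 11.29 → posterior scale = max = 14.80.
Posterior shape = 5.68 + 3 = 8.68.
E[θ|data] = k·x_m/(k−1) = 8.68·14.80/7.68 = 16.7271.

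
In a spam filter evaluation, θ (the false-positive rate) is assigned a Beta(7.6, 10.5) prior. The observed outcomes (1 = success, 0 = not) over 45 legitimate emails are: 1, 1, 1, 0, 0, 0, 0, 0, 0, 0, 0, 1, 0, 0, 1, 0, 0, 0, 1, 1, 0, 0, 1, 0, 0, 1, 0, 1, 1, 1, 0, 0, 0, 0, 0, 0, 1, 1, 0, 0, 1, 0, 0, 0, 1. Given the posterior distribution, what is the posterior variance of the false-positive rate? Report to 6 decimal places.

The Beta prior is conjugate to a Binomial/Bernoulli likelihood; the update adds successes to α and failures to β.
Posterior: Beta(α+k, β+n−k) = Beta(7.6+16, 10.5+29) = Beta(23.6, 39.5).
Var = αβ/((α+β)²(α+β+1)) = 23.6·39.5/(63.1²·64.1) = 0.003653.

0.003653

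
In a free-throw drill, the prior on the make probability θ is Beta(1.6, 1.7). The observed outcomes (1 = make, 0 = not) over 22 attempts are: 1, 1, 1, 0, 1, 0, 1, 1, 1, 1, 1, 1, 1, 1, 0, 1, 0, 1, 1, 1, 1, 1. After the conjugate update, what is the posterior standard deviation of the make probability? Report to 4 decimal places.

0.0815

The Beta prior is conjugate to a Binomial/Bernoulli likelihood; the update adds successes to α and failures to β.
Posterior: Beta(α+k, β+n−k) = Beta(1.6+18, 1.7+4) = Beta(19.6, 5.7).
Var = αβ/((α+β)²(α+β+1)) = 19.6·5.7/(25.3²·26.3) = 0.00663642; SD = √0.00663642 = 0.0815.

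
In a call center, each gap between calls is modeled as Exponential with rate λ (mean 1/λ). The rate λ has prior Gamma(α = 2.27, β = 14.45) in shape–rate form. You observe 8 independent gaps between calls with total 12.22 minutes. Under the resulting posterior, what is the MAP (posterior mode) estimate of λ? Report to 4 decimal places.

With a Gamma(shape α, rate β) prior on the exponential rate λ, the posterior after n observations with total T = Σxᵢ is Gamma(α+n, β+T).
Posterior: Gamma(2.27+8, 14.45+12.22) = Gamma(10.27, 26.67).
Mode = (α−1)/β = 0.3476.

0.3476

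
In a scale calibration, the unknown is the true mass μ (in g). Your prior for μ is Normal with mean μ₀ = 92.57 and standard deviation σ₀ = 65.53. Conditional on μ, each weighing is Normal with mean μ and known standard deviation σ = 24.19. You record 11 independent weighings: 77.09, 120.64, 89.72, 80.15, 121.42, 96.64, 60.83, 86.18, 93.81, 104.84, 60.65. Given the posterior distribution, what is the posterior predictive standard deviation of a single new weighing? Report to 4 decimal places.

For Normal data with known variance σ², a Normal(μ₀, σ₀²) prior on μ is conjugate. Posterior precision = 1/σ₀² + n/σ²; posterior mean is the precision-weighted average of μ₀ and x̄.
σ₀² = 65.53² = 4294.1809, σ² = 24.19² = 585.1561; σ² + n·σ₀² = 585.1561 + 11·4294.1809 = 47821.146.
Posterior precision = 1/σ₀² + n/σ² = 1/4294.1809 + 11/585.1561 = (σ² + n·σ₀²)/(σ₀²σ²) = 47821.146/(4294.1809·585.1561); posterior variance σₙ² = σ₀²σ²/(σ² + n·σ₀²) = 4294.1809·585.1561/47821.146 = 52.545084.
Predictive variance for one new observation = σₙ² + σ² = 4294.1809·585.1561/47821.146 + 585.1561 = σ²·(σ₀² + 47821.146)/47821.146 = 585.1561·52115.3269/47821.146 = 637.701184; SD = √(585.1561·52115.3269/47821.146) = 25.2527.

25.2527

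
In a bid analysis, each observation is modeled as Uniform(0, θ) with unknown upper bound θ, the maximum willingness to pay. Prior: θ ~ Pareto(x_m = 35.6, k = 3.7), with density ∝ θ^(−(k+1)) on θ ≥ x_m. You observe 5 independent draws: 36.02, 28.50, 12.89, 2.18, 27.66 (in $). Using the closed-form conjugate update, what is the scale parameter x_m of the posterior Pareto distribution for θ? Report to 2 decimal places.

A Pareto(scale x_m, shape k) prior on the upper bound θ of Uniform(0, θ) is conjugate: posterior is Pareto(max(x_m, max xᵢ), k + n).
Sample maximum = 36.02; prior scale x_m = 35.6 → posterior scale = max = 36.02.
Posterior shape = 3.7 + 5 = 8.7.
Posterior scale x_m = 36.02.

36.02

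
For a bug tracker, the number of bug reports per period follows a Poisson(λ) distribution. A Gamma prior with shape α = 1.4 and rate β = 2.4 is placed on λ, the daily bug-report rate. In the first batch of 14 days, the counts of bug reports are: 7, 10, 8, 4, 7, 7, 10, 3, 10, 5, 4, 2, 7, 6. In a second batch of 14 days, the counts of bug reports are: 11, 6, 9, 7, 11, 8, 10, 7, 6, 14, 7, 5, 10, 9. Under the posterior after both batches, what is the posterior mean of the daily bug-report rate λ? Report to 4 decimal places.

With a Gamma(shape α, rate β) prior, the Poisson likelihood is conjugate: the posterior is Gamma(α + ΣXᵢ, β + n).
Batch 1: sum of counts S = 90 over n = 14 days.
After batch 1: Gamma(α+S, β+n) = Gamma(1.4+90, 2.4+14) = Gamma(91.4, 16.4).
Batch 2: sum of counts S = 120 over n = 14 days.
After batch 2: Gamma(α+S, β+n) = Gamma(91.4+120, 16.4+14) = Gamma(211.4, 30.4).
Posterior mean = α/β = 211.4/30.4 = 6.9539.

6.9539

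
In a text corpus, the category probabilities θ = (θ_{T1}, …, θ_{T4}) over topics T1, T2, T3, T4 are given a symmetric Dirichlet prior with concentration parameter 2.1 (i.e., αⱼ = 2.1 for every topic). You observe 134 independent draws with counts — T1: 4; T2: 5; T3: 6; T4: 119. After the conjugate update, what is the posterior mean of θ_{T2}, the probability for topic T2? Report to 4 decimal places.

The Dirichlet prior is conjugate to the Multinomial likelihood: each posterior αⱼ = prior αⱼ + observed count nⱼ.
Posterior concentration: (6.1, 7.1, 8.1, 121.1), total = 142.4.
E[θ_{T2}|data] = α_{T2}/Σα = 7.1/142.4 = 0.0499.

0.0499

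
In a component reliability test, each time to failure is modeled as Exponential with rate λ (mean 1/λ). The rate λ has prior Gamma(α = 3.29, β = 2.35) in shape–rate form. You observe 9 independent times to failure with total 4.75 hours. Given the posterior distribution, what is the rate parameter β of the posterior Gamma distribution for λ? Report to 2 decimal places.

With a Gamma(shape α, rate β) prior on the exponential rate λ, the posterior after n observations with total T = Σxᵢ is Gamma(α+n, β+T).
Posterior: Gamma(3.29+9, 2.35+4.75) = Gamma(12.29, 7.10).
Posterior β = 7.10.

7.10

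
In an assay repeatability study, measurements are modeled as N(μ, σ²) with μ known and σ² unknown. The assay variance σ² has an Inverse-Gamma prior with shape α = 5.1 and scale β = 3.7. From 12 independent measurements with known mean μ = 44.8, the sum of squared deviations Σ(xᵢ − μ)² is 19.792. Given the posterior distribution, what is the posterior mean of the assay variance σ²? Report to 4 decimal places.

With known mean μ and an Inverse-Gamma(α, β) prior on σ², the Normal likelihood is conjugate: posterior is Inv-Gamma(α + n/2, β + Σ(xᵢ−μ)²/2).
Posterior: Inv-Gamma(5.1 + 12/2, 3.7 + 19.792/2) = Inv-Gamma(11.10, 13.5960).
E[σ²|data] = β/(α−1) = 13.5960/10.10 = 1.3461.

1.3461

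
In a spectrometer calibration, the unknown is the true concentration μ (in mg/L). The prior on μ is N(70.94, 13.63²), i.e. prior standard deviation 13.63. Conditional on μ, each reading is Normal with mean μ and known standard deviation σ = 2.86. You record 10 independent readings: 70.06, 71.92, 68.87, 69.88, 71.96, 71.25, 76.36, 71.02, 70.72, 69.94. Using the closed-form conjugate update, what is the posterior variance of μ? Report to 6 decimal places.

For Normal data with known variance σ², a Normal(μ₀, σ₀²) prior on μ is conjugate. Posterior precision = 1/σ₀² + n/σ²; posterior mean is the precision-weighted average of μ₀ and x̄.
σ₀² = 13.63² = 185.7769, σ² = 2.86² = 8.1796; σ² + n·σ₀² = 8.1796 + 10·185.7769 = 1865.9486.
Posterior precision = 1/σ₀² + n/σ² = 1/185.7769 + 10/8.1796 = (σ² + n·σ₀²)/(σ₀²σ²) = 1865.9486/(185.7769·8.1796); posterior variance σₙ² = σ₀²σ²/(σ² + n·σ₀²) = 185.7769·8.1796/1865.9486 = 0.814374.

0.814374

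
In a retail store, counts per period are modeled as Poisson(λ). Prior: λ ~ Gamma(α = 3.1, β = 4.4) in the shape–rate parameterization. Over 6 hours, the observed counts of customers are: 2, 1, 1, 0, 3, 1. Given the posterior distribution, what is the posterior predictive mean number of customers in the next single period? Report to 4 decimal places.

1.0673

With a Gamma(shape α, rate β) prior, the Poisson likelihood is conjugate: the posterior is Gamma(α + ΣXᵢ, β + n).
Sum of counts S = 8 over n = 6 hours.
Posterior: Gamma(α+S, β+n) = Gamma(3.1+8, 4.4+6) = Gamma(11.1, 10.4).
The predictive distribution for one future period is NegBinom with mean α/β = 1.0673.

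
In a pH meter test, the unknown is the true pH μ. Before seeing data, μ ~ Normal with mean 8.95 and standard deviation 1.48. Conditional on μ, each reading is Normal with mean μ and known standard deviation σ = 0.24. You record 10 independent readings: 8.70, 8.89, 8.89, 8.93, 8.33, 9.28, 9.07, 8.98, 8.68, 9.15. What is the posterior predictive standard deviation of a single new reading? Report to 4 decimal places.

For Normal data with known variance σ², a Normal(μ₀, σ₀²) prior on μ is conjugate. Posterior precision = 1/σ₀² + n/σ²; posterior mean is the precision-weighted average of μ₀ and x̄.
σ₀² = 1.48² = 2.1904, σ² = 0.24² = 0.0576; σ² + n·σ₀² = 0.0576 + 10·2.1904 = 21.9616.
Posterior precision = 1/σ₀² + n/σ² = 1/2.1904 + 10/0.0576 = (σ² + n·σ₀²)/(σ₀²σ²) = 21.9616/(2.1904·0.0576); posterior variance σₙ² = σ₀²σ²/(σ² + n·σ₀²) = 2.1904·0.0576/21.9616 = 0.005745.
Predictive variance for one new observation = σₙ² + σ² = 2.1904·0.0576/21.9616 + 0.0576 = σ²·(σ₀² + 21.9616)/21.9616 = 0.0576·24.152/21.9616 = 0.063345; SD = √(0.0576·24.152/21.9616) = 0.2517.

0.2517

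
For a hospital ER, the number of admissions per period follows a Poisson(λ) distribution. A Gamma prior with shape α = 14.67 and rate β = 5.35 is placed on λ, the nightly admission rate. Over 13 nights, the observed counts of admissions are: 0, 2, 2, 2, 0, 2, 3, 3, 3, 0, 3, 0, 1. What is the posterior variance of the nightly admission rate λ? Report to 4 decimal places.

0.1059

With a Gamma(shape α, rate β) prior, the Poisson likelihood is conjugate: the posterior is Gamma(α + ΣXᵢ, β + n).
Sum of counts S = 21 over n = 13 nights.
Posterior: Gamma(α+S, β+n) = Gamma(14.67+21, 5.35+13) = Gamma(35.67, 18.35).
Var = α/β² = 35.67/18.35² = 0.1059.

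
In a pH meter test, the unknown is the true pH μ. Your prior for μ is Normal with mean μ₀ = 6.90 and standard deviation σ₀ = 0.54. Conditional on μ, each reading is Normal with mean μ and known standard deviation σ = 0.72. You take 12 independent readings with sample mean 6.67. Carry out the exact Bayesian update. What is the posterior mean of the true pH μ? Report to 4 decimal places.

For Normal data with known variance σ², a Normal(μ₀, σ₀²) prior on μ is conjugate. Posterior precision = 1/σ₀² + n/σ²; posterior mean is the precision-weighted average of μ₀ and x̄.
n·x̄ = 12·6.67 = 80.04.
σ₀² = 0.54² = 0.2916, σ² = 0.72² = 0.5184; σ² + n·σ₀² = 0.5184 + 12·0.2916 = 4.0176.
Posterior mean = (μ₀/σ₀² + n·x̄/σ²)/(1/σ₀² + n/σ²) = (σ²·μ₀ + σ₀²·n·x̄)/(σ² + n·σ₀²) = (0.5184·6.90 + 0.2916·80.04)/4.0176 = 26.916624/4.0176 = 6.6997.

6.6997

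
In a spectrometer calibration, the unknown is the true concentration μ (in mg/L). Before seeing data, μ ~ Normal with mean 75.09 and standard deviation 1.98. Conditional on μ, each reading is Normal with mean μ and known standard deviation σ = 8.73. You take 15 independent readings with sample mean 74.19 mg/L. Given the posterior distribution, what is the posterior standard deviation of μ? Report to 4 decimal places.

For Normal data with known variance σ², a Normal(μ₀, σ₀²) prior on μ is conjugate. Posterior precision = 1/σ₀² + n/σ²; posterior mean is the precision-weighted average of μ₀ and x̄.
σ₀² = 1.98² = 3.9204, σ² = 8.73² = 76.2129; σ² + n·σ₀² = 76.2129 + 15·3.9204 = 135.0189.
Posterior precision = 1/σ₀² + n/σ² = 1/3.9204 + 15/76.2129 = (σ² + n·σ₀²)/(σ₀²σ²) = 135.0189/(3.9204·76.2129); posterior variance σₙ² = σ₀²σ²/(σ² + n·σ₀²) = 3.9204·76.2129/135.0189 = 2.212913.
Posterior SD = √σₙ² = √(3.9204·76.2129/135.0189) = 1.4876.

1.4876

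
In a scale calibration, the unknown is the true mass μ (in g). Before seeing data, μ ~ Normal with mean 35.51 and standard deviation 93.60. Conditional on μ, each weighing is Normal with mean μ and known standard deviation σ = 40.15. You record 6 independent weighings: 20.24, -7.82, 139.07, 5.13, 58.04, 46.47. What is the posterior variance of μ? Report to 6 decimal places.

For Normal data with known variance σ², a Normal(μ₀, σ₀²) prior on μ is conjugate. Posterior precision = 1/σ₀² + n/σ²; posterior mean is the precision-weighted average of μ₀ and x̄.
σ₀² = 93.60² = 8760.96, σ² = 40.15² = 1612.0225; σ² + n·σ₀² = 1612.0225 + 6·8760.96 = 54177.7825.
Posterior precision = 1/σ₀² + n/σ² = 1/8760.96 + 6/1612.0225 = (σ² + n·σ₀²)/(σ₀²σ²) = 54177.7825/(8760.96·1612.0225); posterior variance σₙ² = σ₀²σ²/(σ² + n·σ₀²) = 8760.96·1612.0225/54177.7825 = 260.676314.

260.676314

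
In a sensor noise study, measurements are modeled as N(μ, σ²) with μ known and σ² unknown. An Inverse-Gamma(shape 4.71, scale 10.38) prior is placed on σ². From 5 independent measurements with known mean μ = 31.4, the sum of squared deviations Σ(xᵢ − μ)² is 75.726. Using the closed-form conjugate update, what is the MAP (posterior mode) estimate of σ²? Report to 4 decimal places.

5.8761

With known mean μ and an Inverse-Gamma(α, β) prior on σ², the Normal likelihood is conjugate: posterior is Inv-Gamma(α + n/2, β + Σ(xᵢ−μ)²/2).
Posterior: Inv-Gamma(4.71 + 5/2, 10.38 + 75.726/2) = Inv-Gamma(7.21, 48.2430).
Mode = β/(α+1) = 48.2430/8.21 = 5.8761.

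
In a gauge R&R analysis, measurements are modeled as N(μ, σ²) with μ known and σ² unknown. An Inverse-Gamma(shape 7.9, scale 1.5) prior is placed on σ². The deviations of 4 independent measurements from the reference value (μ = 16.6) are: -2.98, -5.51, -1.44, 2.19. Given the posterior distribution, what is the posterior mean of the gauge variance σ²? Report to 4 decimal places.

With known mean μ and an Inverse-Gamma(α, β) prior on σ², the Normal likelihood is conjugate: posterior is Inv-Gamma(α + n/2, β + Σ(xᵢ−μ)²/2).
Σ(xᵢ−μ)² = (-2.98)² + (-5.51)² + (-1.44)² + (2.19)² = 46.1102.
Posterior: Inv-Gamma(7.9 + 4/2, 1.5 + 46.1102/2) = Inv-Gamma(9.90, 24.55510).
E[σ²|data] = β/(α−1) = 24.55510/8.90 = 2.7590.

2.7590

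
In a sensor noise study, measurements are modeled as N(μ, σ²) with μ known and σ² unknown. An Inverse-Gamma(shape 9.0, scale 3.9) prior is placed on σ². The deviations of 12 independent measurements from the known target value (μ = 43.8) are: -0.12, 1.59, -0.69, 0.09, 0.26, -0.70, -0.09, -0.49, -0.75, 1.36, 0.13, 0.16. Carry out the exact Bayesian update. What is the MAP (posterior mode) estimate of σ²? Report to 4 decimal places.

With known mean μ and an Inverse-Gamma(α, β) prior on σ², the Normal likelihood is conjugate: posterior is Inv-Gamma(α + n/2, β + Σ(xᵢ−μ)²/2).
Σ(xᵢ−μ)² = (-0.12)² + (1.59)² + (-0.69)² + (0.09)² + (0.26)² + (-0.70)² + (-0.09)² + (-0.49)² + (-0.75)² + (1.36)² + (0.13)² + (0.16)² = 6.2871.
Posterior: Inv-Gamma(9.0 + 12/2, 3.9 + 6.2871/2) = Inv-Gamma(15.00, 7.04355).
Mode = β/(α+1) = 7.04355/16.00 = 0.4402.

0.4402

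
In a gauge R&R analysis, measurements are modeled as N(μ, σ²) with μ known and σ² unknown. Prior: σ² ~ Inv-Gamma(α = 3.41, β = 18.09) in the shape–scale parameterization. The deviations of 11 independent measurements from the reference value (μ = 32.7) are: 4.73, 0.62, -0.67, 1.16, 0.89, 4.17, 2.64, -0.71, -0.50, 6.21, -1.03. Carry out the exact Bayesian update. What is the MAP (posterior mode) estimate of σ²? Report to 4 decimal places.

With known mean μ and an Inverse-Gamma(α, β) prior on σ², the Normal likelihood is conjugate: posterior is Inv-Gamma(α + n/2, β + Σ(xᵢ−μ)²/2).
Σ(xᵢ−μ)² = (4.73)² + (0.62)² + (-0.67)² + (1.16)² + (0.89)² + (4.17)² + (2.64)² + (-0.71)² + (-0.50)² + (6.21)² + (-1.03)² = 90.0815.
Posterior: Inv-Gamma(3.41 + 11/2, 18.09 + 90.0815/2) = Inv-Gamma(8.91, 63.13075).
Mode = β/(α+1) = 63.13075/9.91 = 6.3704.

6.3704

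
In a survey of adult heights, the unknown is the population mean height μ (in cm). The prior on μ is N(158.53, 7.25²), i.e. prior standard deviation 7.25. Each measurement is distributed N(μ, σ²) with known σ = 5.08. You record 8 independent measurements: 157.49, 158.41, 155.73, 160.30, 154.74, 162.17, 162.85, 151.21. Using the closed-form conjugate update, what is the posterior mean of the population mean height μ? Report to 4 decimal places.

For Normal data with known variance σ², a Normal(μ₀, σ₀²) prior on μ is conjugate. Posterior precision = 1/σ₀² + n/σ²; posterior mean is the precision-weighted average of μ₀ and x̄.
Σxᵢ = 157.49 + 158.41 + 155.73 + 160.30 + 154.74 + 162.17 + 162.85 + 151.21 = 1262.9, so n·x̄ = 1262.9.
σ₀² = 7.25² = 52.5625, σ² = 5.08² = 25.8064; σ² + n·σ₀² = 25.8064 + 8·52.5625 = 446.3064.
Posterior mean = (μ₀/σ₀² + n·x̄/σ²)/(1/σ₀² + n/σ²) = (σ²·μ₀ + σ₀²·n·x̄)/(σ² + n·σ₀²) = (25.8064·158.53 + 52.5625·1262.9)/446.3064 = 70472.269842/446.3064 = 157.9011.

157.9011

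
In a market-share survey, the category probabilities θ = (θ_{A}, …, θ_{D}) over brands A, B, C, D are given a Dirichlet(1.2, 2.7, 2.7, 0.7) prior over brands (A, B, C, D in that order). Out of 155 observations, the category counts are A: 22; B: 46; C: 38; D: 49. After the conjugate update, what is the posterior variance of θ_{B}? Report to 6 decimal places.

The Dirichlet prior is conjugate to the Multinomial likelihood: each posterior αⱼ = prior αⱼ + observed count nⱼ.
Posterior concentration: (23.2, 48.7, 40.7, 49.7), total = 162.3.
Var[θ_j] = α_j(Σα−α_j)/((Σα)²(Σα+1)) = 48.7·113.6/(162.3²·163.3) = 0.001286.

0.001286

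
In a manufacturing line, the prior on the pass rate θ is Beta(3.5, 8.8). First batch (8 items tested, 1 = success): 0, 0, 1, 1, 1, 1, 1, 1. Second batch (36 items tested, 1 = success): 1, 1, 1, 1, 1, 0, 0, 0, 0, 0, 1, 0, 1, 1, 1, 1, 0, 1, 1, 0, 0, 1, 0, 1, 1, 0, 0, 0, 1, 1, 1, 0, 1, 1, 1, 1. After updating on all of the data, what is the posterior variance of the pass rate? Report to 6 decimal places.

The Beta prior is conjugate to a Binomial/Bernoulli likelihood; the update adds successes to α and failures to β.
After batch 1: Beta(3.5+6, 8.8+2) = Beta(9.5, 10.8).
After batch 2: Beta(9.5+22, 10.8+14) = Beta(31.5, 24.8).
Var = αβ/((α+β)²(α+β+1)) = 31.5·24.8/(56.3²·57.3) = 0.004301.

0.004301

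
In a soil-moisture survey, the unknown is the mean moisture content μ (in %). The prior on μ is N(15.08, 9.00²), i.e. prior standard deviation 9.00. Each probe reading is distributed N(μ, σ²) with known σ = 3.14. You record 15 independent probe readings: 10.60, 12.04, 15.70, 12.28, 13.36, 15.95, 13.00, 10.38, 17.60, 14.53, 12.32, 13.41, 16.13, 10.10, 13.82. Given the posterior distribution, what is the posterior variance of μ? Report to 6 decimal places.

0.652016

For Normal data with known variance σ², a Normal(μ₀, σ₀²) prior on μ is conjugate. Posterior precision = 1/σ₀² + n/σ²; posterior mean is the precision-weighted average of μ₀ and x̄.
σ₀² = 9.00² = 81, σ² = 3.14² = 9.8596; σ² + n·σ₀² = 9.8596 + 15·81 = 1224.8596.
Posterior precision = 1/σ₀² + n/σ² = 1/81 + 15/9.8596 = (σ² + n·σ₀²)/(σ₀²σ²) = 1224.8596/(81·9.8596); posterior variance σₙ² = σ₀²σ²/(σ² + n·σ₀²) = 81·9.8596/1224.8596 = 0.652016.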